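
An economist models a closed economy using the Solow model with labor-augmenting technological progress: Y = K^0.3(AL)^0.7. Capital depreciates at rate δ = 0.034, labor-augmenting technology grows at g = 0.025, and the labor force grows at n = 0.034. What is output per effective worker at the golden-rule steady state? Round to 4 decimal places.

y_gold ≈ 1.6519

Break-even investment rate: n + g + δ = 0.034 + 0.025 + 0.034 = 0.093.
Maximizing c = f(k) − (n+g+δ)·k gives f'(k) = n+g+δ, i.e. 0.3·k^(0.3−1) = 0.093, so k_gold = (0.3/0.093)^(1/0.7) ≈ 5.3288.
Output: y_gold = k_gold^0.3 = 5.3288^0.3 ≈ 1.6519.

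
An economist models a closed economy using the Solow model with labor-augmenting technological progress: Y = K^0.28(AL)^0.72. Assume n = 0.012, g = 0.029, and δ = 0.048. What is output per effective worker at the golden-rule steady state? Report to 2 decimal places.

Break-even investment rate: n + g + δ = 0.012 + 0.029 + 0.048 = 0.089.
At the golden rule the marginal product of capital equals n+g+δ: 0.28·k^(0.28−1) = 0.089. Solving, k_gold = (0.28/0.089)^(1/0.72) ≈ 4.9130.
Output: y_gold = k_gold^0.28 = 4.9130^0.28 ≈ 1.5616.

y_gold ≈ 1.56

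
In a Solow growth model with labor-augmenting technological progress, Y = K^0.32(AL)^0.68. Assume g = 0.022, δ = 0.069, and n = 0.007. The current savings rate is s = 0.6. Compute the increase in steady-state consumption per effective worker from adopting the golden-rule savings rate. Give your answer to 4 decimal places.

Δc ≈ 0.2484

The effective depreciation rate is n + g + δ = 0.007 + 0.022 + 0.069 = 0.098.
Current steady state (s = 0.6): k* = (0.6/0.098)^(1/0.68) ≈ 14.3629, y* = 14.3629^0.32 ≈ 2.3459, c* = (1−0.6)·2.3459 ≈ 0.9384.
Maximizing c = f(k) − (n+g+δ)·k gives f'(k) = n+g+δ, i.e. 0.32·k^(0.32−1) = 0.098, so k_gold = (0.32/0.098)^(1/0.68) ≈ 5.6986.
y_gold = 5.6986^0.32 ≈ 1.7452, c_gold = y_gold − 0.098·k_gold ≈ 1.1867.
Gain: Δc = 1.1867 − 0.9384 ≈ 0.2484.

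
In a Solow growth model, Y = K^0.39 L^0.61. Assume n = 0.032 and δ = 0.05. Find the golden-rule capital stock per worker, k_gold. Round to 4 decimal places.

The effective depreciation rate is n + δ = 0.032 + 0.05 = 0.082.
Maximizing c = f(k) − (n+δ)·k gives f'(k) = n+δ, i.e. 0.39·k^(0.39−1) = 0.082, so k_gold = (0.39/0.082)^(1/0.61) ≈ 12.8898.

k_gold ≈ 12.8898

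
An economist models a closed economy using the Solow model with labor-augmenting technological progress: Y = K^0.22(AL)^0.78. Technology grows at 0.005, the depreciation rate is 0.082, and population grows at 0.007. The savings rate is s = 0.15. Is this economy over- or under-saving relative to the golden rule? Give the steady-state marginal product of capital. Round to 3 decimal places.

Break-even investment rate: n + g + δ = 0.007 + 0.005 + 0.082 = 0.094.
Steady-state k*: s·k^0.22 = 0.094·k gives k* = (0.15/0.094)^(1/0.78) ≈ 1.8206.
MPK = 0.22·1.8206^(-0.78) ≈ 0.1379.
MPK > n+g+δ = 0.094, so the economy is dynamically efficient (under-saving).

under-saving; MPK ≈ 0.138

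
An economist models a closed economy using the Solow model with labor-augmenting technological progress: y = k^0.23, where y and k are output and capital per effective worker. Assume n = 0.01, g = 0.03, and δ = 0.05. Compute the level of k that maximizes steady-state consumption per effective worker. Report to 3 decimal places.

k_gold ≈ 3.382

The effective depreciation rate is n + g + δ = 0.01 + 0.03 + 0.05 = 0.09.
Golden rule sets MPK = n+g+δ: 0.23·k^(0.23−1) = 0.09, so k_gold = (0.23/0.09)^(1/0.77) ≈ 3.3822.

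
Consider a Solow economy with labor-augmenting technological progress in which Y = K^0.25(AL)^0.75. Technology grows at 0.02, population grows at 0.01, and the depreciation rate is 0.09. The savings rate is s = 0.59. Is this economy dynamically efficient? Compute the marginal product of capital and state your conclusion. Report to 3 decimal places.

dynamically inefficient; MPK ≈ 0.051

Capital per effective worker breaks even when investment replaces (n + g + δ)·k; here n + g + δ = 0.12.
Steady-state k*: s·k^0.25 = 0.12·k gives k* = (0.59/0.12)^(1/0.75) ≈ 8.3604.
MPK = 0.25·8.3604^(-0.75) ≈ 0.0508.
MPK < n+g+δ = 0.12, so the economy is dynamically inefficient (over-saving).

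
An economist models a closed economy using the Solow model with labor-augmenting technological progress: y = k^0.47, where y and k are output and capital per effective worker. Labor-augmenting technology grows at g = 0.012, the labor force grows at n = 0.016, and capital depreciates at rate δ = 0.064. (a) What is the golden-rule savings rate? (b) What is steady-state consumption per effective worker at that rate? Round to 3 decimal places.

Break-even investment rate: n + g + δ = 0.016 + 0.012 + 0.064 = 0.092.
For Cobb-Douglas, s_gold equals capital's share: s_gold = 0.47.
Golden rule sets MPK = n+g+δ: 0.47·k^(0.47−1) = 0.092, so k_gold = (0.47/0.092)^(1/0.53) ≈ 21.6987.
y_gold = 21.6987^0.47 ≈ 4.2474; c_gold = (1−0.47)·y_gold ≈ 2.2511.

(a) s_gold = 0.470; (b) c_gold ≈ 2.251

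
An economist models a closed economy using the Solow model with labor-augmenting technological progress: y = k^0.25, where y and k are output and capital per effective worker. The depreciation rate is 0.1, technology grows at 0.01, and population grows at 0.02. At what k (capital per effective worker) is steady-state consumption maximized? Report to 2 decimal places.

k_gold ≈ 2.39

The effective depreciation rate is n + g + δ = 0.02 + 0.01 + 0.1 = 0.13.
Maximizing c = f(k) − (n+g+δ)·k gives f'(k) = n+g+δ, i.e. 0.25·k^(0.25−1) = 0.13, so k_gold = (0.25/0.13)^(1/0.75) ≈ 2.3915.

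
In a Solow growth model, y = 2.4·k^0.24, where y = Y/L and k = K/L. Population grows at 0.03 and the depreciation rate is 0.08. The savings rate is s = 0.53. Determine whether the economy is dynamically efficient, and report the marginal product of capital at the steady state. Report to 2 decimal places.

Break-even investment rate: n + δ = 0.03 + 0.08 = 0.11.
Steady-state k*: s·A·k^0.24 = 0.11·k gives k* = (0.53·2.4/0.11)^(1/0.76) ≈ 25.0500.
MPK = 0.24·2.4·25.0500^(-0.76) ≈ 0.0498.
MPK < n+δ = 0.11, so the economy is dynamically inefficient (over-saving).

dynamically inefficient; MPK ≈ 0.05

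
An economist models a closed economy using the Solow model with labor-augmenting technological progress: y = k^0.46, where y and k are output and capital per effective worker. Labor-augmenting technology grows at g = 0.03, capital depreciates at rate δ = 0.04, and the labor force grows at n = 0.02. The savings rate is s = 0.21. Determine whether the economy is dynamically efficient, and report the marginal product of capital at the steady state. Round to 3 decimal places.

dynamically efficient; MPK ≈ 0.197

n + g + δ = 0.02 + 0.03 + 0.04 = 0.09.
Steady-state k*: s·k^0.46 = 0.09·k gives k* = (0.21/0.09)^(1/0.54) ≈ 4.8022.
MPK = 0.46·4.8022^(-0.54) ≈ 0.1971.
MPK > n+g+δ = 0.09, so the economy is dynamically efficient (under-saving).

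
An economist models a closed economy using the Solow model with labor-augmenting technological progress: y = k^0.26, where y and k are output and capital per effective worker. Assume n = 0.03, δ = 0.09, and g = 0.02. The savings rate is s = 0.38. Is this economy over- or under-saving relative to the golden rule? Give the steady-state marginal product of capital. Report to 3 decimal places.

Capital per effective worker breaks even when investment replaces (n + g + δ)·k; here n + g + δ = 0.14.
Steady-state k*: s·k^0.26 = 0.14·k gives k* = (0.38/0.14)^(1/0.74) ≈ 3.8550.
MPK = 0.26·3.8550^(-0.74) ≈ 0.0958.
MPK < n+g+δ = 0.14, so the economy is dynamically inefficient (over-saving).

over-saving; MPK ≈ 0.096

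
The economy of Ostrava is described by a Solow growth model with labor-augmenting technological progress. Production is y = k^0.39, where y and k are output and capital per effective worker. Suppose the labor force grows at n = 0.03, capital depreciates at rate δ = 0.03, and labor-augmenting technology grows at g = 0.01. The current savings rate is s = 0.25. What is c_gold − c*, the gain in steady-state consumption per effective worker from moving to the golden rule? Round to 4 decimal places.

The effective depreciation rate is n + g + δ = 0.03 + 0.01 + 0.03 = 0.07.
Current steady state (s = 0.25): k* = (0.25/0.07)^(1/0.61) ≈ 8.0593, y* = 8.0593^0.39 ≈ 2.2566, c* = (1−0.25)·2.2566 ≈ 1.6925.
Maximizing c = f(k) − (n+g+δ)·k gives f'(k) = n+g+δ, i.e. 0.39·k^(0.39−1) = 0.07, so k_gold = (0.39/0.07)^(1/0.61) ≈ 16.7069.
y_gold = 16.7069^0.39 ≈ 2.9987, c_gold = y_gold − 0.07·k_gold ≈ 1.8292.
Gain: Δc = 1.8292 − 1.6925 ≈ 0.1367.

Δc ≈ 0.1367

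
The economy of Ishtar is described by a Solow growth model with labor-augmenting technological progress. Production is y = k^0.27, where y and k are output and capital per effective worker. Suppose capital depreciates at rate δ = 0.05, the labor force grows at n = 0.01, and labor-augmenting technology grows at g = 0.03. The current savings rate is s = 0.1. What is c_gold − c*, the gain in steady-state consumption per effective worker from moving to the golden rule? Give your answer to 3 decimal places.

Δc ≈ 0.160

n + g + δ = 0.01 + 0.03 + 0.05 = 0.09.
Current steady state (s = 0.1): k* = (0.1/0.09)^(1/0.73) ≈ 1.1553, y* = 1.1553^0.27 ≈ 1.0397, c* = (1−0.1)·1.0397 ≈ 0.9358.
At the golden rule the marginal product of capital equals n+g+δ: 0.27·k^(0.27−1) = 0.09. Solving, k_gold = (0.27/0.09)^(1/0.73) ≈ 4.5039.
y_gold = 4.5039^0.27 ≈ 1.5013, c_gold = y_gold − 0.09·k_gold ≈ 1.0960.
Gain: Δc = 1.0960 − 0.9358 ≈ 0.1602.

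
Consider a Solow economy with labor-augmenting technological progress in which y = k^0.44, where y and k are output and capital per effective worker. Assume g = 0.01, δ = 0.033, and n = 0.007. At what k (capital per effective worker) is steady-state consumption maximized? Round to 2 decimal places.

k_gold ≈ 48.59

n + g + δ = 0.007 + 0.01 + 0.033 = 0.05.
Maximizing c = f(k) − (n+g+δ)·k gives f'(k) = n+g+δ, i.e. 0.44·k^(0.44−1) = 0.05, so k_gold = (0.44/0.05)^(1/0.56) ≈ 48.5933.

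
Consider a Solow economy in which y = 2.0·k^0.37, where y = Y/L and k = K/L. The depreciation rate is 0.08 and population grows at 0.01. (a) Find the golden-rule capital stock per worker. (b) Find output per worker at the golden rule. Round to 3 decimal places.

(a) k_gold ≈ 28.338; (b) y_gold ≈ 6.893

Capital per worker breaks even when investment replaces (n + δ)·k; here n + δ = 0.09.
Golden rule sets MPK = n+δ: 0.37·2.0·k^(0.37−1) = 0.09, so k_gold = (0.37·2.0/0.09)^(1/0.63) ≈ 28.3376.
y_gold = 2.0·28.3376^0.37 ≈ 6.8929.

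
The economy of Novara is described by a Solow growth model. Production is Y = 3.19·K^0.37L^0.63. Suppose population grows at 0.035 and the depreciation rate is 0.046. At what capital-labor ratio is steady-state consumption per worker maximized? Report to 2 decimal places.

Break-even investment rate: n + δ = 0.035 + 0.046 = 0.081.
Golden rule sets MPK = n+δ: 0.37·3.19·k^(0.37−1) = 0.081, so k_gold = (0.37·3.19/0.081)^(1/0.63) ≈ 70.2809.

k_gold ≈ 70.28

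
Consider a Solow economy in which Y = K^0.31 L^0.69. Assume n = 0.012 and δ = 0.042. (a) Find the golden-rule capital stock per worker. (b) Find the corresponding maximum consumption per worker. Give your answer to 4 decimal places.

n + δ = 0.012 + 0.042 = 0.054.
Maximizing c = f(k) − (n+δ)·k gives f'(k) = n+δ, i.e. 0.31·k^(0.31−1) = 0.054, so k_gold = (0.31/0.054)^(1/0.69) ≈ 12.5879.
y_gold = 12.5879^0.31 ≈ 2.1927; c_gold = y_gold − 0.054·k_gold ≈ 1.5130.

(a) k_gold ≈ 12.5879; (b) c_gold ≈ 1.5130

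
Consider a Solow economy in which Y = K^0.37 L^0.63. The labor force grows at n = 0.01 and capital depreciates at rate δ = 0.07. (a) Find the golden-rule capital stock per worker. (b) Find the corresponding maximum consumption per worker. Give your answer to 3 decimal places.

Break-even investment rate: n + δ = 0.01 + 0.07 = 0.08.
Maximizing c = f(k) − (n+δ)·k gives f'(k) = n+δ, i.e. 0.37·k^(0.37−1) = 0.08, so k_gold = (0.37/0.08)^(1/0.63) ≈ 11.3693.
y_gold = 11.3693^0.37 ≈ 2.4582; c_gold = y_gold − 0.08·k_gold ≈ 1.5487.

(a) k_gold ≈ 11.369; (b) c_gold ≈ 1.549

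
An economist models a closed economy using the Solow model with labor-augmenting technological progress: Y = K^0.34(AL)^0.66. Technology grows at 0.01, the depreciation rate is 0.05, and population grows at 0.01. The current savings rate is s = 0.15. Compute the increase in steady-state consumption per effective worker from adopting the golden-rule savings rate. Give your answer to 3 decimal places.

Break-even investment rate: n + g + δ = 0.01 + 0.01 + 0.05 = 0.07.
Current steady state (s = 0.15): k* = (0.15/0.07)^(1/0.66) ≈ 3.1733, y* = 3.1733^0.34 ≈ 1.4809, c* = (1−0.15)·1.4809 ≈ 1.2587.
Maximizing c = f(k) − (n+g+δ)·k gives f'(k) = n+g+δ, i.e. 0.34·k^(0.34−1) = 0.07, so k_gold = (0.34/0.07)^(1/0.66) ≈ 10.9641.
y_gold = 10.9641^0.34 ≈ 2.2573, c_gold = y_gold − 0.07·k_gold ≈ 1.4898.
Gain: Δc = 1.4898 − 1.2587 ≈ 0.2311.

Δc ≈ 0.231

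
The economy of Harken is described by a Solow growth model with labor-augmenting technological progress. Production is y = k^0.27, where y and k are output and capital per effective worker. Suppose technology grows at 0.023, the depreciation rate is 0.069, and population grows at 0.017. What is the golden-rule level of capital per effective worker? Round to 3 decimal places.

k_gold ≈ 3.464

Capital per effective worker breaks even when investment replaces (n + g + δ)·k; here n + g + δ = 0.109.
Maximizing c = f(k) − (n+g+δ)·k gives f'(k) = n+g+δ, i.e. 0.27·k^(0.27−1) = 0.109, so k_gold = (0.27/0.109)^(1/0.73) ≈ 3.4645.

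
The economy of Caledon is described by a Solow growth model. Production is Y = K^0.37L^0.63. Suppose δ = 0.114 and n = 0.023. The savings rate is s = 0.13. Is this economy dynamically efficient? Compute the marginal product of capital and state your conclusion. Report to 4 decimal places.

dynamically efficient; MPK ≈ 0.3899

n + δ = 0.023 + 0.114 = 0.137.
Steady-state k*: s·k^0.37 = 0.137·k gives k* = (0.13/0.137)^(1/0.63) ≈ 0.9201.
MPK = 0.37·0.9201^(-0.63) ≈ 0.3899.
MPK > n+δ = 0.137, so the economy is dynamically efficient (under-saving).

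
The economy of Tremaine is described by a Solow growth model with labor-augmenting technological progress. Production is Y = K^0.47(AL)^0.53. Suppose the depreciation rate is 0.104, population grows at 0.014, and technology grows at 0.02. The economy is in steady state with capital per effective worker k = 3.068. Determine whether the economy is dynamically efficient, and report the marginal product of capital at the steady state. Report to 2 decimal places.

dynamically efficient; MPK ≈ 0.26

Break-even investment rate: n + g + δ = 0.014 + 0.02 + 0.104 = 0.138.
MPK = 0.47·k^(0.47−1) = 0.47·3.068^(-0.53) ≈ 0.2595.
MPK > 0.138, so the economy is dynamically efficient (under-saving).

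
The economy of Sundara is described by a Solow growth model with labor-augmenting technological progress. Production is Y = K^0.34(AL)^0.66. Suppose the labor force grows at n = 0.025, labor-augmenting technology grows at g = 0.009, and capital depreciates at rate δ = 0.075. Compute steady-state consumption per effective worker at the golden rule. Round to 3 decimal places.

c_gold ≈ 1.186

The effective depreciation rate is n + g + δ = 0.025 + 0.009 + 0.075 = 0.109.
Golden rule sets MPK = n+g+δ: 0.34·k^(0.34−1) = 0.109, so k_gold = (0.34/0.109)^(1/0.66) ≈ 5.6049.
y_gold = 5.6049^0.34 ≈ 1.7969.
c_gold = y_gold − (n+g+δ)·k_gold = 1.7969 − 0.109·5.6049 ≈ 1.1859.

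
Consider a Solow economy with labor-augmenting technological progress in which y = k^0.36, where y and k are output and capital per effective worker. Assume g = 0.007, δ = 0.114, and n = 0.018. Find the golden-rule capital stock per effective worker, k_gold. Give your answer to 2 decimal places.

k_gold ≈ 4.42

Capital per effective worker breaks even when investment replaces (n + g + δ)·k; here n + g + δ = 0.139.
Maximizing c = f(k) − (n+g+δ)·k gives f'(k) = n+g+δ, i.e. 0.36·k^(0.36−1) = 0.139, so k_gold = (0.36/0.139)^(1/0.64) ≈ 4.4235.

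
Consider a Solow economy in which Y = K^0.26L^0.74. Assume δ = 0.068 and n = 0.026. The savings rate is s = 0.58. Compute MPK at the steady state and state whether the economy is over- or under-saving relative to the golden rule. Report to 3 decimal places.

Capital per worker breaks even when investment replaces (n + δ)·k; here n + δ = 0.094.
Steady-state k*: s·k^0.26 = 0.094·k gives k* = (0.58/0.094)^(1/0.74) ≈ 11.6943.
MPK = 0.26·11.6943^(-0.74) ≈ 0.0421.
MPK < n+δ = 0.094, so the economy is dynamically inefficient (over-saving).

over-saving; MPK ≈ 0.042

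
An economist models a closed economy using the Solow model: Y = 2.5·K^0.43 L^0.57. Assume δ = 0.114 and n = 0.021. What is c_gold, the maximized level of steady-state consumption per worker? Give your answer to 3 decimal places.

The effective depreciation rate is n + δ = 0.021 + 0.114 = 0.135.
Maximizing c = f(k) − (n+δ)·k gives f'(k) = n+δ, i.e. 0.43·2.5·k^(0.43−1) = 0.135, so k_gold = (0.43·2.5/0.135)^(1/0.57) ≈ 38.0919.
y_gold = 2.5·38.0919^0.43 ≈ 11.9591.
c_gold = y_gold − (n+δ)·k_gold = 11.9591 − 0.135·38.0919 ≈ 6.8167.

c_gold ≈ 6.817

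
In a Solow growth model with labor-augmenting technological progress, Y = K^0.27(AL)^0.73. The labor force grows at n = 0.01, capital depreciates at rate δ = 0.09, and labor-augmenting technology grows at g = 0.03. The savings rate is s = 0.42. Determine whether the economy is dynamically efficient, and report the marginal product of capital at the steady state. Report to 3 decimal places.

dynamically inefficient; MPK ≈ 0.084

Break-even investment rate: n + g + δ = 0.01 + 0.03 + 0.09 = 0.13.
Steady-state k*: s·k^0.27 = 0.13·k gives k* = (0.42/0.13)^(1/0.73) ≈ 4.9852.
MPK = 0.27·4.9852^(-0.73) ≈ 0.0836.
MPK < n+g+δ = 0.13, so the economy is dynamically inefficient (over-saving).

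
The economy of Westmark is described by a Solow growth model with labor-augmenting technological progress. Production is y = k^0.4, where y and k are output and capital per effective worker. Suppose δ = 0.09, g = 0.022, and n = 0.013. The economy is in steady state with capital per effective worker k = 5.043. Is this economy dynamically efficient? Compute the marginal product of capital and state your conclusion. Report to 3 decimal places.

Capital per effective worker breaks even when investment replaces (n + g + δ)·k; here n + g + δ = 0.125.
MPK = 0.4·k^(0.4−1) = 0.4·5.043^(-0.6) ≈ 0.1515.
MPK > 0.125, so the economy is dynamically efficient (under-saving).

dynamically efficient; MPK ≈ 0.152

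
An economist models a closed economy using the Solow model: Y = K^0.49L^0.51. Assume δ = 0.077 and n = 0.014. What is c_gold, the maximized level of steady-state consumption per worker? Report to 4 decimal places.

The effective depreciation rate is n + δ = 0.014 + 0.077 = 0.091.
Maximizing c = f(k) − (n+δ)·k gives f'(k) = n+δ, i.e. 0.49·k^(0.49−1) = 0.091, so k_gold = (0.49/0.091)^(1/0.51) ≈ 27.1417.
y_gold = 27.1417^0.49 ≈ 5.0406.
c_gold = y_gold − (n+δ)·k_gold = 5.0406 − 0.091·27.1417 ≈ 2.5707.

c_gold ≈ 2.5707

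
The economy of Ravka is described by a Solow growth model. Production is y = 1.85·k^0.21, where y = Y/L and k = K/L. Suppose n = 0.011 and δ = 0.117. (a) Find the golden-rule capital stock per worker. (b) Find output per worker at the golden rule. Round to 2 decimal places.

(a) k_gold ≈ 4.08; (b) y_gold ≈ 2.49

n + δ = 0.011 + 0.117 = 0.128.
At the golden rule the marginal product of capital equals n+δ: 0.21·1.85·k^(0.21−1) = 0.128. Solving, k_gold = (0.21·1.85/0.128)^(1/0.79) ≈ 4.0771.
y_gold = 1.85·4.0771^0.21 ≈ 2.4851.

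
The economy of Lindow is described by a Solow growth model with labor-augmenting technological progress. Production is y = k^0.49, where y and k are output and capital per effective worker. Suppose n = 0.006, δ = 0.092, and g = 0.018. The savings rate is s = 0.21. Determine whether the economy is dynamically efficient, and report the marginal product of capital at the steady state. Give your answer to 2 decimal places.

dynamically efficient; MPK ≈ 0.27

Break-even investment rate: n + g + δ = 0.006 + 0.018 + 0.092 = 0.116.
Steady-state k*: s·k^0.49 = 0.116·k gives k* = (0.21/0.116)^(1/0.51) ≈ 3.2019.
MPK = 0.49·3.2019^(-0.51) ≈ 0.2707.
MPK > n+g+δ = 0.116, so the economy is dynamically efficient (under-saving).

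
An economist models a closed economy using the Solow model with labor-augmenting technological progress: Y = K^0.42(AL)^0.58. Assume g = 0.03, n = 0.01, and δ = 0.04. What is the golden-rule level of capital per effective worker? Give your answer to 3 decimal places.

n + g + δ = 0.01 + 0.03 + 0.04 = 0.08.
Maximizing c = f(k) − (n+g+δ)·k gives f'(k) = n+g+δ, i.e. 0.42·k^(0.42−1) = 0.08, so k_gold = (0.42/0.08)^(1/0.58) ≈ 17.4443.

k_gold ≈ 17.444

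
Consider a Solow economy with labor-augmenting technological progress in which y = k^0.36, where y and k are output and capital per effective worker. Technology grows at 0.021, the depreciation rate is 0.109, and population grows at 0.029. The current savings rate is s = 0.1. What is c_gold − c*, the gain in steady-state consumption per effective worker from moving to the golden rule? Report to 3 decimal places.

Δc ≈ 0.320

Capital per effective worker breaks even when investment replaces (n + g + δ)·k; here n + g + δ = 0.159.
Current steady state (s = 0.1): k* = (0.1/0.159)^(1/0.64) ≈ 0.4845, y* = 0.4845^0.36 ≈ 0.7704, c* = (1−0.1)·0.7704 ≈ 0.6934.
At the golden rule the marginal product of capital equals n+g+δ: 0.36·k^(0.36−1) = 0.159. Solving, k_gold = (0.36/0.159)^(1/0.64) ≈ 3.5854.
y_gold = 3.5854^0.36 ≈ 1.5836, c_gold = y_gold − 0.159·k_gold ≈ 1.0135.
Gain: Δc = 1.0135 − 0.6934 ≈ 0.3201.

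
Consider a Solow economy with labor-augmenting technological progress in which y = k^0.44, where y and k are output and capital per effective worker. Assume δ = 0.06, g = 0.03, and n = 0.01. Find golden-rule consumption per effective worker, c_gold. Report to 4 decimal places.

Capital per effective worker breaks even when investment replaces (n + g + δ)·k; here n + g + δ = 0.1.
At the golden rule the marginal product of capital equals n+g+δ: 0.44·k^(0.44−1) = 0.1. Solving, k_gold = (0.44/0.1)^(1/0.56) ≈ 14.0936.
y_gold = 14.0936^0.44 ≈ 3.2031.
c_gold = y_gold − (n+g+δ)·k_gold = 3.2031 − 0.1·14.0936 ≈ 1.7937.

c_gold ≈ 1.7937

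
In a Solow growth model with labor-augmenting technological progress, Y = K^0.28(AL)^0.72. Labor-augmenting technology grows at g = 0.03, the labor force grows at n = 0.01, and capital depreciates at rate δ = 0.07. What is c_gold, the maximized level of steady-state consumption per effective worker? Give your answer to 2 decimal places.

n + g + δ = 0.01 + 0.03 + 0.07 = 0.11.
Setting f'(k) = n+g+δ gives 0.28·k^(0.28−1) = 0.11, hence k_gold = (0.28/0.11)^(1/0.72) ≈ 3.6607.
y_gold = 3.6607^0.28 ≈ 1.4381.
c_gold = y_gold − (n+g+δ)·k_gold = 1.4381 − 0.11·3.6607 ≈ 1.0355.

c_gold ≈ 1.04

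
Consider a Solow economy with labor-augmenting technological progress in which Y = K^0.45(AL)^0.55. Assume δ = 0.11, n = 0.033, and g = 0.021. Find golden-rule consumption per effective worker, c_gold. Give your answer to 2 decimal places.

c_gold ≈ 1.26

The effective depreciation rate is n + g + δ = 0.033 + 0.021 + 0.11 = 0.164.
At the golden rule the marginal product of capital equals n+g+δ: 0.45·k^(0.45−1) = 0.164. Solving, k_gold = (0.45/0.164)^(1/0.55) ≈ 6.2666.
y_gold = 6.2666^0.45 ≈ 2.2838.
c_gold = y_gold − (n+g+δ)·k_gold = 2.2838 − 0.164·6.2666 ≈ 1.2561.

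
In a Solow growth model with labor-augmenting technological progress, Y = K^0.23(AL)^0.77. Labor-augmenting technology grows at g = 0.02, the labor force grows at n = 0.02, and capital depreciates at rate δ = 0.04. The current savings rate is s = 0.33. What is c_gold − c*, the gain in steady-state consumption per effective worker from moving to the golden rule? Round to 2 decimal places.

The effective depreciation rate is n + g + δ = 0.02 + 0.02 + 0.04 = 0.08.
Current steady state (s = 0.33): k* = (0.33/0.08)^(1/0.77) ≈ 6.2987, y* = 6.2987^0.23 ≈ 1.5270, c* = (1−0.33)·1.5270 ≈ 1.0231.
Golden rule sets MPK = n+g+δ: 0.23·k^(0.23−1) = 0.08, so k_gold = (0.23/0.08)^(1/0.77) ≈ 3.9412.
y_gold = 3.9412^0.23 ≈ 1.3709, c_gold = y_gold − 0.08·k_gold ≈ 1.0556.
Gain: Δc = 1.0556 − 1.0231 ≈ 0.0325.

Δc ≈ 0.03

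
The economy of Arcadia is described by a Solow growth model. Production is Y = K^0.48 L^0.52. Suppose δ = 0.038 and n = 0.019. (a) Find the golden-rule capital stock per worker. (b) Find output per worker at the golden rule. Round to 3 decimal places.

(a) k_gold ≈ 60.194; (b) y_gold ≈ 7.148

Capital per worker breaks even when investment replaces (n + δ)·k; here n + δ = 0.057.
Golden rule sets MPK = n+δ: 0.48·k^(0.48−1) = 0.057, so k_gold = (0.48/0.057)^(1/0.52) ≈ 60.1937.
y_gold = 60.1937^0.48 ≈ 7.1480.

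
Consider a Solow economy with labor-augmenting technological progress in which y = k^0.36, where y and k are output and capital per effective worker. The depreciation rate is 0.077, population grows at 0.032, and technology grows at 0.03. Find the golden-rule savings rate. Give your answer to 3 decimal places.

s_gold = 0.360

The effective depreciation rate is n + g + δ = 0.032 + 0.03 + 0.077 = 0.139.
At the golden rule MPK = n+g+δ, and in any Cobb-Douglas steady state s = (n+g+δ)·k/y = MPK·k/y = capital's share 0.36.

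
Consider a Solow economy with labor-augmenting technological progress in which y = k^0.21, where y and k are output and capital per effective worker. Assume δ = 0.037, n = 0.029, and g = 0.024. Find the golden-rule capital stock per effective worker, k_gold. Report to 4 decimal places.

k_gold ≈ 2.9228

Capital per effective worker breaks even when investment replaces (n + g + δ)·k; here n + g + δ = 0.09.
Maximizing c = f(k) − (n+g+δ)·k gives f'(k) = n+g+δ, i.e. 0.21·k^(0.21−1) = 0.09, so k_gold = (0.21/0.09)^(1/0.79) ≈ 2.9228.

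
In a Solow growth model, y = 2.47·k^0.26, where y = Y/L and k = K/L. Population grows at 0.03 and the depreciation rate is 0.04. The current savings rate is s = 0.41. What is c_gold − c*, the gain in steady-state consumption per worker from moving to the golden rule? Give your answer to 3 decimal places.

Δc ≈ 0.256

Break-even investment rate: n + δ = 0.03 + 0.04 = 0.07.
Current steady state (s = 0.41): k* = (0.41·2.47/0.07)^(1/0.74) ≈ 36.9900, y* = 2.47·36.9900^0.26 ≈ 6.3154, c* = (1−0.41)·6.3154 ≈ 3.7261.
Maximizing c = f(k) − (n+δ)·k gives f'(k) = n+δ, i.e. 0.26·2.47·k^(0.26−1) = 0.07, so k_gold = (0.26·2.47/0.07)^(1/0.74) ≈ 19.9882.
y_gold = 2.47·19.9882^0.26 ≈ 5.3814, c_gold = y_gold − 0.07·k_gold ≈ 3.9823.
Gain: Δc = 3.9823 − 3.7261 ≈ 0.2562.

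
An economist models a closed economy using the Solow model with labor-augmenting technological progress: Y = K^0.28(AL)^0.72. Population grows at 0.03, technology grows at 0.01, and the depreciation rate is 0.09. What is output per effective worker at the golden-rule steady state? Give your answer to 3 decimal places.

n + g + δ = 0.03 + 0.01 + 0.09 = 0.13.
At the golden rule the marginal product of capital equals n+g+δ: 0.28·k^(0.28−1) = 0.13. Solving, k_gold = (0.28/0.13)^(1/0.72) ≈ 2.9027.
Output: y_gold = k_gold^0.28 = 2.9027^0.28 ≈ 1.3477.

y_gold ≈ 1.348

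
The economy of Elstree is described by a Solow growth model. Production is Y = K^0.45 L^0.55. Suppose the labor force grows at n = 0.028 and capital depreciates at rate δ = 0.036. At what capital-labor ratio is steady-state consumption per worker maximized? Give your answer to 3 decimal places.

k_gold ≈ 34.678

The effective depreciation rate is n + δ = 0.028 + 0.036 = 0.064.
At the golden rule the marginal product of capital equals n+δ: 0.45·k^(0.45−1) = 0.064. Solving, k_gold = (0.45/0.064)^(1/0.55) ≈ 34.6784.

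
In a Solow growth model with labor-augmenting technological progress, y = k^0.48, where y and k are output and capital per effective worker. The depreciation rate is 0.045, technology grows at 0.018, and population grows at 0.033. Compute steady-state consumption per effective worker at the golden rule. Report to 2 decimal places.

c_gold ≈ 2.30

Break-even investment rate: n + g + δ = 0.033 + 0.018 + 0.045 = 0.096.
Golden rule sets MPK = n+g+δ: 0.48·k^(0.48−1) = 0.096, so k_gold = (0.48/0.096)^(1/0.52) ≈ 22.0888.
y_gold = 22.0888^0.48 ≈ 4.4178.
c_gold = y_gold − (n+g+δ)·k_gold = 4.4178 − 0.096·22.0888 ≈ 2.2972.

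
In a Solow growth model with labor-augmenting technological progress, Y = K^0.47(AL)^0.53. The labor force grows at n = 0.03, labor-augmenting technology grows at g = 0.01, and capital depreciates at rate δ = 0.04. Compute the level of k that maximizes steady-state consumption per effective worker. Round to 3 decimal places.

k_gold ≈ 28.246

The effective depreciation rate is n + g + δ = 0.03 + 0.01 + 0.04 = 0.08.
Maximizing c = f(k) − (n+g+δ)·k gives f'(k) = n+g+δ, i.e. 0.47·k^(0.47−1) = 0.08, so k_gold = (0.47/0.08)^(1/0.53) ≈ 28.2461.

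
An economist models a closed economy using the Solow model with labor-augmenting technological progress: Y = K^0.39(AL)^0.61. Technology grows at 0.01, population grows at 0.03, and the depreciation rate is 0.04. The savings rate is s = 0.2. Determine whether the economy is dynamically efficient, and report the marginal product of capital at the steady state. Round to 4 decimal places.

dynamically efficient; MPK ≈ 0.1560

Break-even investment rate: n + g + δ = 0.03 + 0.01 + 0.04 = 0.08.
Steady-state k*: s·k^0.39 = 0.08·k gives k* = (0.2/0.08)^(1/0.61) ≈ 4.4912.
MPK = 0.39·4.4912^(-0.61) ≈ 0.1560.
MPK > n+g+δ = 0.08, so the economy is dynamically efficient (under-saving).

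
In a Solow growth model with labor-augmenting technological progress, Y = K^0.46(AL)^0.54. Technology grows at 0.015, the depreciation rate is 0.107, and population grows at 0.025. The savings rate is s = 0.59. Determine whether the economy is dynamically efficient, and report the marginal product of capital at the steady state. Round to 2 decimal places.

dynamically inefficient; MPK ≈ 0.11

Break-even investment rate: n + g + δ = 0.025 + 0.015 + 0.107 = 0.147.
Steady-state k*: s·k^0.46 = 0.147·k gives k* = (0.59/0.147)^(1/0.54) ≈ 13.1116.
MPK = 0.46·13.1116^(-0.54) ≈ 0.1146.
MPK < n+g+δ = 0.147, so the economy is dynamically inefficient (over-saving).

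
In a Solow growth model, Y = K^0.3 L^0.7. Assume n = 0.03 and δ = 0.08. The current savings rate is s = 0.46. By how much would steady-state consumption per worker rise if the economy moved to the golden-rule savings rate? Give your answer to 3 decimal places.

Δc ≈ 0.079

n + δ = 0.03 + 0.08 = 0.11.
Current steady state (s = 0.46): k* = (0.46/0.11)^(1/0.7) ≈ 7.7208, y* = 7.7208^0.3 ≈ 1.8463, c* = (1−0.46)·1.8463 ≈ 0.9970.
Setting f'(k) = n+δ gives 0.3·k^(0.3−1) = 0.11, hence k_gold = (0.3/0.11)^(1/0.7) ≈ 4.1925.
y_gold = 4.1925^0.3 ≈ 1.5372, c_gold = y_gold − 0.11·k_gold ≈ 1.0761.
Gain: Δc = 1.0761 − 0.9970 ≈ 0.0791.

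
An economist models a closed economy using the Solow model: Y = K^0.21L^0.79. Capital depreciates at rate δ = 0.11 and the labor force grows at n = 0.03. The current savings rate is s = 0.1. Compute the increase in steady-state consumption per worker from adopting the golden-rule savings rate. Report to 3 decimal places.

n + δ = 0.03 + 0.11 = 0.14.
Current steady state (s = 0.1): k* = (0.1/0.14)^(1/0.79) ≈ 0.6532, y* = 0.6532^0.21 ≈ 0.9144, c* = (1−0.1)·0.9144 ≈ 0.8230.
Maximizing c = f(k) − (n+δ)·k gives f'(k) = n+δ, i.e. 0.21·k^(0.21−1) = 0.14, so k_gold = (0.21/0.14)^(1/0.79) ≈ 1.6707.
y_gold = 1.6707^0.21 ≈ 1.1138, c_gold = y_gold − 0.14·k_gold ≈ 0.8799.
Gain: Δc = 0.8799 − 0.8230 ≈ 0.0569.

Δc ≈ 0.057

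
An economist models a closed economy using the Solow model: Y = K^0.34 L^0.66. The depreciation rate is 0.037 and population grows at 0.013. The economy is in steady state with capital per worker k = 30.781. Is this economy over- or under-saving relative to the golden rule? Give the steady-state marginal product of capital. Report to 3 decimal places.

The effective depreciation rate is n + δ = 0.013 + 0.037 = 0.05.
MPK = 0.34·k^(0.34−1) = 0.34·30.781^(-0.66) ≈ 0.0354.
MPK < 0.05, so the economy is dynamically inefficient (over-saving).

over-saving; MPK ≈ 0.035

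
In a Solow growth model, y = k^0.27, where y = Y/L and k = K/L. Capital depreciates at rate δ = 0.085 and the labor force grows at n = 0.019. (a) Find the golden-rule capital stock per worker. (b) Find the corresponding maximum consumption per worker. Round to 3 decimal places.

Capital per worker breaks even when investment replaces (n + δ)·k; here n + δ = 0.104.
At the golden rule the marginal product of capital equals n+δ: 0.27·k^(0.27−1) = 0.104. Solving, k_gold = (0.27/0.104)^(1/0.73) ≈ 3.6947.
y_gold = 3.6947^0.27 ≈ 1.4231; c_gold = y_gold − 0.104·k_gold ≈ 1.0389.

(a) k_gold ≈ 3.695; (b) c_gold ≈ 1.039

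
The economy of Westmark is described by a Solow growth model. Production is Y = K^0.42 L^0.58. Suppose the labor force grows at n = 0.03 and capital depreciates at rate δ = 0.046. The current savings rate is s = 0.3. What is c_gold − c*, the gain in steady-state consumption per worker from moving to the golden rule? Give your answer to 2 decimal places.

Break-even investment rate: n + δ = 0.03 + 0.046 = 0.076.
Current steady state (s = 0.3): k* = (0.3/0.076)^(1/0.58) ≈ 10.6688, y* = 10.6688^0.42 ≈ 2.7028, c* = (1−0.3)·2.7028 ≈ 1.8919.
At the golden rule the marginal product of capital equals n+δ: 0.42·k^(0.42−1) = 0.076. Solving, k_gold = (0.42/0.076)^(1/0.58) ≈ 19.0573.
y_gold = 19.0573^0.42 ≈ 3.4485, c_gold = y_gold − 0.076·k_gold ≈ 2.0001.
Gain: Δc = 2.0001 − 1.8919 ≈ 0.1082.

Δc ≈ 0.11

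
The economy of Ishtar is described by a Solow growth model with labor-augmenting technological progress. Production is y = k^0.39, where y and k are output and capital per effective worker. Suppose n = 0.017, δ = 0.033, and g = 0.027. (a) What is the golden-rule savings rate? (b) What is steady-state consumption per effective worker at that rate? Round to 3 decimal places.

(a) s_gold = 0.390; (b) c_gold ≈ 1.721

Capital per effective worker breaks even when investment replaces (n + g + δ)·k; here n + g + δ = 0.077.
For Cobb-Douglas, s_gold equals capital's share: s_gold = 0.39.
Setting f'(k) = n+g+δ gives 0.39·k^(0.39−1) = 0.077, hence k_gold = (0.39/0.077)^(1/0.61) ≈ 14.2902.
y_gold = 14.2902^0.39 ≈ 2.8214; c_gold = (1−0.39)·y_gold ≈ 1.7211.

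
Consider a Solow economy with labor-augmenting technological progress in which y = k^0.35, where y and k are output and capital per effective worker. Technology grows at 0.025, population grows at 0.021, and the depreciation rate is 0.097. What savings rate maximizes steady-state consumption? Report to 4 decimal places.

Capital per effective worker breaks even when investment replaces (n + g + δ)·k; here n + g + δ = 0.143.
At the golden rule MPK = n+g+δ, and in any Cobb-Douglas steady state s = (n+g+δ)·k/y = MPK·k/y = capital's share 0.35.

s_gold = 0.3500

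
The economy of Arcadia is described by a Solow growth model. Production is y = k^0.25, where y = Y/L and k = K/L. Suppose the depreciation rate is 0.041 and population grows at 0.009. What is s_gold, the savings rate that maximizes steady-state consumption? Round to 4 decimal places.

s_gold = 0.2500

The effective depreciation rate is n + δ = 0.009 + 0.041 = 0.05.
At the golden rule MPK = n+δ, and in any Cobb-Douglas steady state s = (n+δ)·k/y = MPK·k/y = capital's share 0.25.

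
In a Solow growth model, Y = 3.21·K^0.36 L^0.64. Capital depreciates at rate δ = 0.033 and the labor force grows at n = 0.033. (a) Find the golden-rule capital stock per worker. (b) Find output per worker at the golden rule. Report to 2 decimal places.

(a) k_gold ≈ 87.62; (b) y_gold ≈ 16.06

Capital per worker breaks even when investment replaces (n + δ)·k; here n + δ = 0.066.
Maximizing c = f(k) − (n+δ)·k gives f'(k) = n+δ, i.e. 0.36·3.21·k^(0.36−1) = 0.066, so k_gold = (0.36·3.21/0.066)^(1/0.64) ≈ 87.6192.
y_gold = 3.21·87.6192^0.36 ≈ 16.0635.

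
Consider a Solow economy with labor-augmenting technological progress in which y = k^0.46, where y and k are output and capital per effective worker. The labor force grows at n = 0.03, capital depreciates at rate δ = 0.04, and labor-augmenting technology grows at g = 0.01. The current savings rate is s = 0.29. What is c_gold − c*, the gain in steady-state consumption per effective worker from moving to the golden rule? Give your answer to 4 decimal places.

The effective depreciation rate is n + g + δ = 0.03 + 0.01 + 0.04 = 0.08.
Current steady state (s = 0.29): k* = (0.29/0.08)^(1/0.54) ≈ 10.8581, y* = 10.8581^0.46 ≈ 2.9953, c* = (1−0.29)·2.9953 ≈ 2.1267.
Setting f'(k) = n+g+δ gives 0.46·k^(0.46−1) = 0.08, hence k_gold = (0.46/0.08)^(1/0.54) ≈ 25.5148.
y_gold = 25.5148^0.46 ≈ 4.4374, c_gold = y_gold − 0.08·k_gold ≈ 2.3962.
Gain: Δc = 2.3962 − 2.1267 ≈ 0.2695.

Δc ≈ 0.2695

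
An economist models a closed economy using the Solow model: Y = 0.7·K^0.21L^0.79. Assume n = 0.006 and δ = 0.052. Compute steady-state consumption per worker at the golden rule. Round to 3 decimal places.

c_gold ≈ 0.708

Break-even investment rate: n + δ = 0.006 + 0.052 = 0.058.
Maximizing c = f(k) − (n+δ)·k gives f'(k) = n+δ, i.e. 0.21·0.7·k^(0.21−1) = 0.058, so k_gold = (0.21·0.7/0.058)^(1/0.79) ≈ 3.2453.
y_gold = 0.7·3.2453^0.21 ≈ 0.8963.
c_gold = y_gold − (n+δ)·k_gold = 0.8963 − 0.058·3.2453 ≈ 0.7081.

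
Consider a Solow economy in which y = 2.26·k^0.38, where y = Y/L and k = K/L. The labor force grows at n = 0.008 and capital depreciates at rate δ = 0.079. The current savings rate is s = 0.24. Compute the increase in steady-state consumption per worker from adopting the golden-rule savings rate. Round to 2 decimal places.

Δc ≈ 0.43

The effective depreciation rate is n + δ = 0.008 + 0.079 = 0.087.
Current steady state (s = 0.24): k* = (0.24·2.26/0.087)^(1/0.62) ≈ 19.1397, y* = 2.26·19.1397^0.38 ≈ 6.9382, c* = (1−0.24)·6.9382 ≈ 5.2730.
Golden rule sets MPK = n+δ: 0.38·2.26·k^(0.38−1) = 0.087, so k_gold = (0.38·2.26/0.087)^(1/0.62) ≈ 40.1631.
y_gold = 2.26·40.1631^0.38 ≈ 9.1952, c_gold = y_gold − 0.087·k_gold ≈ 5.7010.
Gain: Δc = 5.7010 − 5.2730 ≈ 0.4280.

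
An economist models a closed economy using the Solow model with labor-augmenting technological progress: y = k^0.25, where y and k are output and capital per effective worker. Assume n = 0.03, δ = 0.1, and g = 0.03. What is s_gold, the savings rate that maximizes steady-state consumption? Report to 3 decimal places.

s_gold = 0.250

The effective depreciation rate is n + g + δ = 0.03 + 0.03 + 0.1 = 0.16.
At the golden rule MPK = n+g+δ, and in any Cobb-Douglas steady state s = (n+g+δ)·k/y = MPK·k/y = capital's share 0.25.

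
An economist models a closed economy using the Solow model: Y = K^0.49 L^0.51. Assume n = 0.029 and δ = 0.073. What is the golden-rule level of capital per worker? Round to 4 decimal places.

k_gold ≈ 21.7001

Capital per worker breaks even when investment replaces (n + δ)·k; here n + δ = 0.102.
Golden rule sets MPK = n+δ: 0.49·k^(0.49−1) = 0.102, so k_gold = (0.49/0.102)^(1/0.51) ≈ 21.7001.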